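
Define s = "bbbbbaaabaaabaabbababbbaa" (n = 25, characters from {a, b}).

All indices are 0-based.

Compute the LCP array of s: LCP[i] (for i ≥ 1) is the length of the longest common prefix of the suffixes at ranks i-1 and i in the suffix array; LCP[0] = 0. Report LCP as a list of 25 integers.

[0, 1, 2, 6, 2, 5, 3, 1, 4, 3, 2, 3, 0, 3, 7, 3, 2, 3, 1, 4, 3, 2, 5, 3, 4]

rank→(start, suffix):
  0 → (24, 'a')
  1 → (23, 'aa')
  2 → (5, 'aaabaaabaabbababbbaa')
  3 → (9, 'aaabaabbababbbaa')
  4 → (6, 'aabaaabaabbababbbaa')
  5 → (10, 'aabaabbababbbaa')
  6 → (13, 'aabbababbbaa')
  7 → (7, 'abaaabaabbababbbaa')
  8 → (11, 'abaabbababbbaa')
  9 → (17, 'ababbbaa')
  10 → (14, 'abbababbbaa')
  11 → (19, 'abbbaa')
  12 → (22, 'baa')
  13 → (4, 'baaabaaabaabbababbbaa')
  14 → (8, 'baaabaabbababbbaa')
  15 → (12, 'baabbababbbaa')
  16 → (16, 'bababbbaa')
  17 → (18, 'babbbaa')
  18 → (21, 'bbaa')
  19 → (3, 'bbaaabaaabaabbababbbaa')
  20 → (15, 'bbababbbaa')
  21 → (20, 'bbbaa')
  22 → (2, 'bbbaaabaaabaabbababbbaa')
  23 → (1, 'bbbbaaabaaabaabbababbbaa')
  24 → (0, 'bbbbbaaabaaabaabbababbbaa')

SA = [24, 23, 5, 9, 6, 10, 13, 7, 11, 17, 14, 19, 22, 4, 8, 12, 16, 18, 21, 3, 15, 20, 2, 1, 0]
i: (SA[i-1],SA[i]) lcp shared
  1: (24,23) 1 'a'
  2: (23,5) 2 'aa'
  3: (5,9) 6 'aaabaa'
  4: (9,6) 2 'aa'
  5: (6,10) 5 'aabaa'
  6: (10,13) 3 'aab'
  7: (13,7) 1 'a'
  8: (7,11) 4 'abaa'
  9: (11,17) 3 'aba'
  10: (17,14) 2 'ab'
  11: (14,19) 3 'abb'
  12: (19,22) 0 ''
  13: (22,4) 3 'baa'
  14: (4,8) 7 'baaabaa'
  15: (8,12) 3 'baa'
  16: (12,16) 2 'ba'
  17: (16,18) 3 'bab'
  18: (18,21) 1 'b'
  19: (21,3) 4 'bbaa'
  20: (3,15) 3 'bba'
  21: (15,20) 2 'bb'
  22: (20,2) 5 'bbbaa'
  23: (2,1) 3 'bbb'
  24: (1,0) 4 'bbbb'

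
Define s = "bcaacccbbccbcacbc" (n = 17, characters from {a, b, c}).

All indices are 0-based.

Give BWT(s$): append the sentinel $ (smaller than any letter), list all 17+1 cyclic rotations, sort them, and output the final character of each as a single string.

rank  rotation            last
    0  $bcaacccbbccbcacbc  c
    1  aacccbbccbcacbc$bc  c
    2  acbc$bcaacccbbccbc  c
    3  acccbbccbcacbc$bca  a
    4  bbccbcacbc$bcaaccc  c
    5  bc$bcaacccbbccbcac  c
    6  bcaacccbbccbcacbc$  $
    7  bcacbc$bcaacccbbcc  c
    8  bccbcacbc$bcaacccb  b
    9  c$bcaacccbbccbcacb  b
   10  caacccbbccbcacbc$b  b
   11  cacbc$bcaacccbbccb  b
   12  cbbccbcacbc$bcaacc  c
   13  cbc$bcaacccbbccbca  a
   14  cbcacbc$bcaacccbbc  c
   15  ccbbccbcacbc$bcaac  c
   16  ccbcacbc$bcaacccbb  b
   17  cccbbccbcacbc$bcaa  a

cccacc$cbbbbcaccba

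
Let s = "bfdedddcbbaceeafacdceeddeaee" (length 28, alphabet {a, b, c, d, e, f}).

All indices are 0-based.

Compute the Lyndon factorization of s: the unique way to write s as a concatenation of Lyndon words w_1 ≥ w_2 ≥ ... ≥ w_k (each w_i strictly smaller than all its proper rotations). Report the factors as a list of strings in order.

["bfdedddc", "b", "b", "aceeaf", "acdceeddeaee"]

emit factor 1: 'bfdedddc' (i=0, period=8)
emit factor 2: 'b' (i=8, period=1)
emit factor 3: 'b' (i=9, period=1)
emit factor 4: 'aceeaf' (i=10, period=6)
emit factor 5: 'acdceeddeaee' (i=16, period=12)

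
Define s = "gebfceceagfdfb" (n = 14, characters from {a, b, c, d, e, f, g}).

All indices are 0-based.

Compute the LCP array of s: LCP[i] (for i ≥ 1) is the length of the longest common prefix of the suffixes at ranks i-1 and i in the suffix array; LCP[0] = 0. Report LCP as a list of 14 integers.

rank | idx | suffix
   0 |   8 | agfdfb
   1 |  13 | b
   2 |   2 | bfceceagfdfb
   3 |   6 | ceagfdfb
   4 |   4 | ceceagfdfb
   5 |  11 | dfb
   6 |   7 | eagfdfb
   7 |   1 | ebfceceagfdfb
   8 |   5 | eceagfdfb
   9 |  12 | fb
  10 |   3 | fceceagfdfb
  11 |  10 | fdfb
  12 |   0 | gebfceceagfdfb
  13 |   9 | gfdfb

SA = [8, 13, 2, 6, 4, 11, 7, 1, 5, 12, 3, 10, 0, 9]
i: (SA[i-1],SA[i]) lcp shared
  1: (8,13) 0 ''
  2: (13,2) 1 'b'
  3: (2,6) 0 ''
  4: (6,4) 2 'ce'
  5: (4,11) 0 ''
  6: (11,7) 0 ''
  7: (7,1) 1 'e'
  8: (1,5) 1 'e'
  9: (5,12) 0 ''
  10: (12,3) 1 'f'
  11: (3,10) 1 'f'
  12: (10,0) 0 ''
  13: (0,9) 1 'g'

[0, 0, 1, 0, 2, 0, 0, 1, 1, 0, 1, 1, 0, 1]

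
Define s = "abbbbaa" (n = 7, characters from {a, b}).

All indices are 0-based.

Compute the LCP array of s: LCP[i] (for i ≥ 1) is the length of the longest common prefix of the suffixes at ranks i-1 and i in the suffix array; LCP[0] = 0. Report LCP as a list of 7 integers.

[0, 1, 1, 0, 1, 2, 3]

sorted suffixes:
  #0 SA[0]=6  'a'
  #1 SA[1]=5  'aa'
  #2 SA[2]=0  'abbbbaa'
  #3 SA[3]=4  'baa'
  #4 SA[4]=3  'bbaa'
  #5 SA[5]=2  'bbbaa'
  #6 SA[6]=1  'bbbbaa'

SA = [6, 5, 0, 4, 3, 2, 1]
rank  pair      lcp
   1  s[6:],s[5:]  1  'a'
   2  s[5:],s[0:]  1  'a'
   3  s[0:],s[4:]  0  ''
   4  s[4:],s[3:]  1  'b'
   5  s[3:],s[2:]  2  'bb'
   6  s[2:],s[1:]  3  'bbb'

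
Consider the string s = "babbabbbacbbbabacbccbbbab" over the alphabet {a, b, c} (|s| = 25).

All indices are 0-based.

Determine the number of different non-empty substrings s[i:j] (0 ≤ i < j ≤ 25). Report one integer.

264

rank→(start, suffix):
  0 → (23, 'ab')
  1 → (13, 'abacbccbbbab')
  2 → (1, 'abbabbbacbbbabacbccbbbab')
  3 → (4, 'abbbacbbbabacbccbbbab')
  4 → (8, 'acbbbabacbccbbbab')
  5 → (15, 'acbccbbbab')
  6 → (24, 'b')
  7 → (22, 'bab')
  8 → (12, 'babacbccbbbab')
  9 → (0, 'babbabbbacbbbabacbccbbbab')
  10 → (3, 'babbbacbbbabacbccbbbab')
  11 → (7, 'bacbbbabacbccbbbab')
  12 → (14, 'bacbccbbbab')
  13 → (21, 'bbab')
  14 → (11, 'bbabacbccbbbab')
  15 → (2, 'bbabbbacbbbabacbccbbbab')
  16 → (6, 'bbacbbbabacbccbbbab')
  17 → (20, 'bbbab')
  18 → (10, 'bbbabacbccbbbab')
  19 → (5, 'bbbacbbbabacbccbbbab')
  20 → (17, 'bccbbbab')
  21 → (19, 'cbbbab')
  22 → (9, 'cbbbabacbccbbbab')
  23 → (16, 'cbccbbbab')
  24 → (18, 'ccbbbab')

SA = [23, 13, 1, 4, 8, 15, 24, 22, 12, 0, 3, 7, 14, 21, 11, 2, 6, 20, 10, 5, 17, 19, 9, 16, 18]
i: (SA[i-1],SA[i]) lcp shared
  1: (23,13) 2 'ab'
  2: (13,1) 2 'ab'
  3: (1,4) 3 'abb'
  4: (4,8) 1 'a'
  5: (8,15) 3 'acb'
  6: (15,24) 0 ''
  7: (24,22) 1 'b'
  8: (22,12) 3 'bab'
  9: (12,0) 3 'bab'
  10: (0,3) 4 'babb'
  11: (3,7) 2 'ba'
  12: (7,14) 4 'bacb'
  13: (14,21) 1 'b'
  14: (21,11) 4 'bbab'
  15: (11,2) 4 'bbab'
  16: (2,6) 3 'bba'
  17: (6,20) 2 'bb'
  18: (20,10) 5 'bbbab'
  19: (10,5) 4 'bbba'
  20: (5,17) 1 'b'
  21: (17,19) 0 ''
  22: (19,9) 6 'cbbbab'
  23: (9,16) 2 'cb'
  24: (16,18) 1 'c'

n(n+1)/2 = 25·26/2 = 325
Σ LCP = 0 + 2 + 2 + 3 + 1 + 3 + 0 + 1 + 3 + 3 + 4 + 2 + 4 + 1 + 4 + 4 + 3 + 2 + 5 + 4 + 1 + 0 + 6 + 2 + 1 = 61
distinct = 325 − 61 = 264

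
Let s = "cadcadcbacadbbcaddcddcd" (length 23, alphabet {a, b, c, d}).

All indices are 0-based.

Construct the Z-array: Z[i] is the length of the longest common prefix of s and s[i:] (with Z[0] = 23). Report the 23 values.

Z[0]=23
i=1: i≥r, start 0; Z[1]=0
i=2: i≥r, start 0; Z[2]=0
i=3: i≥r, start 0; Z[3]=4 scan→box=[3,7)
i=4: min(r-i=3, Z[1]=0)=0; Z[4]=0
i=5: min(r-i=2, Z[2]=0)=0; Z[5]=0
i=6: min(r-i=1, Z[3]=4)=1; Z[6]=1
i=7: i≥r, start 0; Z[7]=0
i=8: i≥r, start 0; Z[8]=0
i=9: i≥r, start 0; Z[9]=3 scan→box=[9,12)
i=10: min(r-i=2, Z[1]=0)=0; Z[10]=0
i=11: min(r-i=1, Z[2]=0)=0; Z[11]=0
i=12: i≥r, start 0; Z[12]=0
i=13: i≥r, start 0; Z[13]=0
i=14: i≥r, start 0; Z[14]=3 scan→box=[14,17)
i=15: min(r-i=2, Z[1]=0)=0; Z[15]=0
i=16: min(r-i=1, Z[2]=0)=0; Z[16]=0
i=17: i≥r, start 0; Z[17]=0
i=18: i≥r, start 0; Z[18]=1 scan→box=[18,19)
i=19: i≥r, start 0; Z[19]=0
i=20: i≥r, start 0; Z[20]=0
i=21: i≥r, start 0; Z[21]=1 scan→box=[21,22)
i=22: i≥r, start 0; Z[22]=0

[23, 0, 0, 4, 0, 0, 1, 0, 0, 3, 0, 0, 0, 0, 3, 0, 0, 0, 1, 0, 0, 1, 0]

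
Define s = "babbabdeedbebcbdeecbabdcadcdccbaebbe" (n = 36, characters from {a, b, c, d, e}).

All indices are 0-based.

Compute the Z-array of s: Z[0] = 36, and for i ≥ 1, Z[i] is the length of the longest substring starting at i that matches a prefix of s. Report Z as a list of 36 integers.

Z[0]=36
i=1: outside box; Z[1]=0
i=2: outside box; Z[2]=1 extend→box=[2,3)
i=3: outside box; Z[3]=3 extend→box=[3,6)
i=4: min(r-i=2, Z[1]=0)=0; Z[4]=0
i=5: min(r-i=1, Z[2]=1)=1; Z[5]=1
i=6: outside box; Z[6]=0
i=7: outside box; Z[7]=0
i=8: outside box; Z[8]=0
i=9: outside box; Z[9]=0
i=10: outside box; Z[10]=1 extend→box=[10,11)
i=11: outside box; Z[11]=0
i=12: outside box; Z[12]=1 extend→box=[12,13)
i=13: outside box; Z[13]=0
i=14: outside box; Z[14]=1 extend→box=[14,15)
i=15: outside box; Z[15]=0
i=16: outside box; Z[16]=0
i=17: outside box; Z[17]=0
i=18: outside box; Z[18]=0
i=19: outside box; Z[19]=3 extend→box=[19,22)
i=20: min(r-i=2, Z[1]=0)=0; Z[20]=0
i=21: min(r-i=1, Z[2]=1)=1; Z[21]=1
i=22: outside box; Z[22]=0
i=23: outside box; Z[23]=0
i=24: outside box; Z[24]=0
i=25: outside box; Z[25]=0
i=26: outside box; Z[26]=0
i=27: outside box; Z[27]=0
i=28: outside box; Z[28]=0
i=29: outside box; Z[29]=0
i=30: outside box; Z[30]=2 extend→box=[30,32)
i=31: min(r-i=1, Z[1]=0)=0; Z[31]=0
i=32: outside box; Z[32]=0
i=33: outside box; Z[33]=1 extend→box=[33,34)
i=34: outside box; Z[34]=1 extend→box=[34,35)
i=35: outside box; Z[35]=0

[36, 0, 1, 3, 0, 1, 0, 0, 0, 0, 1, 0, 1, 0, 1, 0, 0, 0, 0, 3, 0, 1, 0, 0, 0, 0, 0, 0, 0, 0, 2, 0, 0, 1, 1, 0]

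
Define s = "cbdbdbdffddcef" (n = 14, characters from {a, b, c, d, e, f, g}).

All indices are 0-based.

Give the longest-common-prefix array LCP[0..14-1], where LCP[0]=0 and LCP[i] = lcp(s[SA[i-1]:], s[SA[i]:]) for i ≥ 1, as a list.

rank→(start, suffix):
  0 → (1, 'bdbdbdffddcef')
  1 → (3, 'bdbdffddcef')
  2 → (5, 'bdffddcef')
  3 → (0, 'cbdbdbdffddcef')
  4 → (11, 'cef')
  5 → (2, 'dbdbdffddcef')
  6 → (4, 'dbdffddcef')
  7 → (10, 'dcef')
  8 → (9, 'ddcef')
  9 → (6, 'dffddcef')
  10 → (12, 'ef')
  11 → (13, 'f')
  12 → (8, 'fddcef')
  13 → (7, 'ffddcef')

SA = [1, 3, 5, 0, 11, 2, 4, 10, 9, 6, 12, 13, 8, 7]
[i] adj suffixes → lcp
  [1] 1/3 → 4 ('bdbd')
  [2] 3/5 → 2 ('bd')
  [3] 5/0 → 0 ('')
  [4] 0/11 → 1 ('c')
  [5] 11/2 → 0 ('')
  [6] 2/4 → 3 ('dbd')
  [7] 4/10 → 1 ('d')
  [8] 10/9 → 1 ('d')
  [9] 9/6 → 1 ('d')
  [10] 6/12 → 0 ('')
  [11] 12/13 → 0 ('')
  [12] 13/8 → 1 ('f')
  [13] 8/7 → 1 ('f')

[0, 4, 2, 0, 1, 0, 3, 1, 1, 1, 0, 0, 1, 1]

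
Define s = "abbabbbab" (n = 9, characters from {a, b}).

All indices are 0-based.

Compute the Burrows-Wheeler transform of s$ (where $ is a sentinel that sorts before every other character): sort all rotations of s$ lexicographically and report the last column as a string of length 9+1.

bb$babbbaa

rank  rotation    last
    0  $abbabbbab  b
    1  ab$abbabbb  b
    2  abbabbbab$  $
    3  abbbab$abb  b
    4  b$abbabbba  a
    5  bab$abbabb  b
    6  babbbab$ab  b
    7  bbab$abbab  b
    8  bbabbbab$a  a
    9  bbbab$abba  a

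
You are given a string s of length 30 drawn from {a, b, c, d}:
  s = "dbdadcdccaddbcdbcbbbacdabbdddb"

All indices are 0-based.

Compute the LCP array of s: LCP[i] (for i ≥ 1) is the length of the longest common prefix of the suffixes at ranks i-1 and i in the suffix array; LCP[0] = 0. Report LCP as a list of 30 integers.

[0, 1, 1, 2, 0, 1, 1, 2, 2, 1, 2, 1, 2, 0, 1, 1, 1, 2, 2, 0, 2, 1, 2, 3, 2, 1, 2, 1, 3, 2]

rank | idx | suffix
   0 |  23 | abbdddb
   1 |  20 | acdabbdddb
   2 |   3 | adcdccaddbcdbcbbbacdabbdddb
   3 |   9 | addbcdbcbbbacdabbdddb
   4 |  29 | b
   5 |  19 | bacdabbdddb
   6 |  18 | bbacdabbdddb
   7 |  17 | bbbacdabbdddb
   8 |  24 | bbdddb
   9 |  15 | bcbbbacdabbdddb
  10 |  12 | bcdbcbbbacdabbdddb
  11 |   1 | bdadcdccaddbcdbcbbbacdabbdddb
  12 |  25 | bdddb
  13 |   8 | caddbcdbcbbbacdabbdddb
  14 |  16 | cbbbacdabbdddb
  15 |   7 | ccaddbcdbcbbbacdabbdddb
  16 |  21 | cdabbdddb
  17 |  13 | cdbcbbbacdabbdddb
  18 |   5 | cdccaddbcdbcbbbacdabbdddb
  19 |  22 | dabbdddb
  20 |   2 | dadcdccaddbcdbcbbbacdabbdddb
  21 |  28 | db
  22 |  14 | dbcbbbacdabbdddb
  23 |  11 | dbcdbcbbbacdabbdddb
  24 |   0 | dbdadcdccaddbcdbcbbbacdabbdddb
  25 |   6 | dccaddbcdbcbbbacdabbdddb
  26 |   4 | dcdccaddbcdbcbbbacdabbdddb
  27 |  27 | ddb
  28 |  10 | ddbcdbcbbbacdabbdddb
  29 |  26 | dddb

SA = [23, 20, 3, 9, 29, 19, 18, 17, 24, 15, 12, 1, 25, 8, 16, 7, 21, 13, 5, 22, 2, 28, 14, 11, 0, 6, 4, 27, 10, 26]
i: (SA[i-1],SA[i]) lcp shared
  1: (23,20) 1 'a'
  2: (20,3) 1 'a'
  3: (3,9) 2 'ad'
  4: (9,29) 0 ''
  5: (29,19) 1 'b'
  6: (19,18) 1 'b'
  7: (18,17) 2 'bb'
  8: (17,24) 2 'bb'
  9: (24,15) 1 'b'
  10: (15,12) 2 'bc'
  11: (12,1) 1 'b'
  12: (1,25) 2 'bd'
  13: (25,8) 0 ''
  14: (8,16) 1 'c'
  15: (16,7) 1 'c'
  16: (7,21) 1 'c'
  17: (21,13) 2 'cd'
  18: (13,5) 2 'cd'
  19: (5,22) 0 ''
  20: (22,2) 2 'da'
  21: (2,28) 1 'd'
  22: (28,14) 2 'db'
  23: (14,11) 3 'dbc'
  24: (11,0) 2 'db'
  25: (0,6) 1 'd'
  26: (6,4) 2 'dc'
  27: (4,27) 1 'd'
  28: (27,10) 3 'ddb'
  29: (10,26) 2 'dd'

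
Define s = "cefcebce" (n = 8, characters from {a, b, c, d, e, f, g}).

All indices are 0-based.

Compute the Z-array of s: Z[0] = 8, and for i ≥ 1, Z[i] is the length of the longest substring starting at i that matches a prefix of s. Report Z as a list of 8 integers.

[8, 0, 0, 2, 0, 0, 2, 0]

Z[0]=8
i=1: fresh scan; Z[1]=0
i=2: fresh scan; Z[2]=0
i=3: fresh scan; Z[3]=2 extend→box=[3,5)
i=4: min(r-i=1, Z[1]=0)=0; Z[4]=0
i=5: fresh scan; Z[5]=0
i=6: fresh scan; Z[6]=2 extend→box=[6,8)
i=7: min(r-i=1, Z[1]=0)=0; Z[7]=0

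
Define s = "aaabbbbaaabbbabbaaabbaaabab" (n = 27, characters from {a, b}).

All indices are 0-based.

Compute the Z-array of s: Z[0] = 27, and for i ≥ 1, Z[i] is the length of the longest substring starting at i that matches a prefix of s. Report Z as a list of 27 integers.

[27, 2, 1, 0, 0, 0, 0, 6, 2, 1, 0, 0, 0, 1, 0, 0, 5, 2, 1, 0, 0, 4, 2, 1, 0, 1, 0]

Z[0]=27
i=1: outside box; Z[1]=2 scan→box=[1,3)
i=2: min(r-i=1, Z[1]=2)=1; Z[2]=1
i=3: outside box; Z[3]=0
i=4: outside box; Z[4]=0
i=5: outside box; Z[5]=0
i=6: outside box; Z[6]=0
i=7: outside box; Z[7]=6 scan→box=[7,13)
i=8: min(r-i=5, Z[1]=2)=2; Z[8]=2
i=9: min(r-i=4, Z[2]=1)=1; Z[9]=1
i=10: min(r-i=3, Z[3]=0)=0; Z[10]=0
i=11: min(r-i=2, Z[4]=0)=0; Z[11]=0
i=12: min(r-i=1, Z[5]=0)=0; Z[12]=0
i=13: outside box; Z[13]=1 scan→box=[13,14)
i=14: outside box; Z[14]=0
i=15: outside box; Z[15]=0
i=16: outside box; Z[16]=5 scan→box=[16,21)
i=17: min(r-i=4, Z[1]=2)=2; Z[17]=2
i=18: min(r-i=3, Z[2]=1)=1; Z[18]=1
i=19: min(r-i=2, Z[3]=0)=0; Z[19]=0
i=20: min(r-i=1, Z[4]=0)=0; Z[20]=0
i=21: outside box; Z[21]=4 scan→box=[21,25)
i=22: min(r-i=3, Z[1]=2)=2; Z[22]=2
i=23: min(r-i=2, Z[2]=1)=1; Z[23]=1
i=24: min(r-i=1, Z[3]=0)=0; Z[24]=0
i=25: outside box; Z[25]=1 scan→box=[25,26)
i=26: outside box; Z[26]=0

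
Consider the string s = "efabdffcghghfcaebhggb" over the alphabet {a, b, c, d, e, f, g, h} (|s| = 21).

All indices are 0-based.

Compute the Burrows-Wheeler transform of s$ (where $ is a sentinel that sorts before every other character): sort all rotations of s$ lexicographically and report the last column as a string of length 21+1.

rank  rotation                last
    0  $efabdffcghghfcaebhggb  b
    1  abdffcghghfcaebhggb$ef  f
    2  aebhggb$efabdffcghghfc  c
    3  b$efabdffcghghfcaebhgg  g
    4  bdffcghghfcaebhggb$efa  a
    5  bhggb$efabdffcghghfcae  e
    6  caebhggb$efabdffcghghf  f
    7  cghghfcaebhggb$efabdff  f
    8  dffcghghfcaebhggb$efab  b
    9  ebhggb$efabdffcghghfca  a
   10  efabdffcghghfcaebhggb$  $
   11  fabdffcghghfcaebhggb$e  e
   12  fcaebhggb$efabdffcghgh  h
   13  fcghghfcaebhggb$efabdf  f
   14  ffcghghfcaebhggb$efabd  d
   15  gb$efabdffcghghfcaebhg  g
   16  ggb$efabdffcghghfcaebh  h
   17  ghfcaebhggb$efabdffcgh  h
   18  ghghfcaebhggb$efabdffc  c
   19  hfcaebhggb$efabdffcghg  g
   20  hggb$efabdffcghghfcaeb  b
   21  hghfcaebhggb$efabdffcg  g

bfcgaeffba$ehfdghhcgbg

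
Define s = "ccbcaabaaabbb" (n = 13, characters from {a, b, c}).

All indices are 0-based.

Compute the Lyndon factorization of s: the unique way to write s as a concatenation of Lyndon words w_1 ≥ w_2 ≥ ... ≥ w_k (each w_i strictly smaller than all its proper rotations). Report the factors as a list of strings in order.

["c", "c", "bc", "aab", "aaabbb"]

emit factor 1: 'c' (i=0, period=1)
emit factor 2: 'c' (i=1, period=1)
emit factor 3: 'bc' (i=2, period=2)
emit factor 4: 'aab' (i=4, period=3)
emit factor 5: 'aaabbb' (i=7, period=6)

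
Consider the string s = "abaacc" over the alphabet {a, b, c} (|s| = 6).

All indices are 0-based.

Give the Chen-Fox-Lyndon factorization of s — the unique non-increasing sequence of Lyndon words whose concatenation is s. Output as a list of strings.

emit factor 1: 'ab' (i=0, period=2)
emit factor 2: 'aacc' (i=2, period=4)

["ab", "aacc"]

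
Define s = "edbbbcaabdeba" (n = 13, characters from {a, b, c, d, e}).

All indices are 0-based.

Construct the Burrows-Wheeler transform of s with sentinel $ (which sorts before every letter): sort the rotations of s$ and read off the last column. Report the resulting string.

rank  rotation        last
    0  $edbbbcaabdeba  a
    1  a$edbbbcaabdeb  b
    2  aabdeba$edbbbc  c
    3  abdeba$edbbbca  a
    4  ba$edbbbcaabde  e
    5  bbbcaabdeba$ed  d
    6  bbcaabdeba$edb  b
    7  bcaabdeba$edbb  b
    8  bdeba$edbbbcaa  a
    9  caabdeba$edbbb  b
   10  dbbbcaabdeba$e  e
   11  deba$edbbbcaab  b
   12  eba$edbbbcaabd  d
   13  edbbbcaabdeba$  $

abcaedbbabebd$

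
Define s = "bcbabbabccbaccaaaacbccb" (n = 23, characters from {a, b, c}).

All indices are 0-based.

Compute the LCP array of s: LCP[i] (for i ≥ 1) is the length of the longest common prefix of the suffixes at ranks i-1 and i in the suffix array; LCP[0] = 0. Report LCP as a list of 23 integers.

rank | idx | suffix
   0 |  14 | aaaacbccb
   1 |  15 | aaacbccb
   2 |  16 | aacbccb
   3 |   3 | abbabccbaccaaaacbccb
   4 |   6 | abccbaccaaaacbccb
   5 |  17 | acbccb
   6 |  11 | accaaaacbccb
   7 |  22 | b
   8 |   2 | babbabccbaccaaaacbccb
   9 |   5 | babccbaccaaaacbccb
  10 |  10 | baccaaaacbccb
  11 |   4 | bbabccbaccaaaacbccb
  12 |   0 | bcbabbabccbaccaaaacbccb
  13 |  19 | bccb
  14 |   7 | bccbaccaaaacbccb
  15 |  13 | caaaacbccb
  16 |  21 | cb
  17 |   1 | cbabbabccbaccaaaacbccb
  18 |   9 | cbaccaaaacbccb
  19 |  18 | cbccb
  20 |  12 | ccaaaacbccb
  21 |  20 | ccb
  22 |   8 | ccbaccaaaacbccb

SA = [14, 15, 16, 3, 6, 17, 11, 22, 2, 5, 10, 4, 0, 19, 7, 13, 21, 1, 9, 18, 12, 20, 8]
[i] adj suffixes → lcp
  [1] 14/15 → 3 ('aaa')
  [2] 15/16 → 2 ('aa')
  [3] 16/3 → 1 ('a')
  [4] 3/6 → 2 ('ab')
  [5] 6/17 → 1 ('a')
  [6] 17/11 → 2 ('ac')
  [7] 11/22 → 0 ('')
  [8] 22/2 → 1 ('b')
  [9] 2/5 → 3 ('bab')
  [10] 5/10 → 2 ('ba')
  [11] 10/4 → 1 ('b')
  [12] 4/0 → 1 ('b')
  [13] 0/19 → 2 ('bc')
  [14] 19/7 → 4 ('bccb')
  [15] 7/13 → 0 ('')
  [16] 13/21 → 1 ('c')
  [17] 21/1 → 2 ('cb')
  [18] 1/9 → 3 ('cba')
  [19] 9/18 → 2 ('cb')
  [20] 18/12 → 1 ('c')
  [21] 12/20 → 2 ('cc')
  [22] 20/8 → 3 ('ccb')

[0, 3, 2, 1, 2, 1, 2, 0, 1, 3, 2, 1, 1, 2, 4, 0, 1, 2, 3, 2, 1, 2, 3]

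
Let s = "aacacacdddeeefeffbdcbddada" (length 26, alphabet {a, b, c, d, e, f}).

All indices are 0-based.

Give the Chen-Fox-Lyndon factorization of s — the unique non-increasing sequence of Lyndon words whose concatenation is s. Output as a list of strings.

["aacacacdddeeefeffbdcbddad", "a"]

emit factor 1: 'aacacacdddeeefeffbdcbddad' (i=0, period=25)
emit factor 2: 'a' (i=25, period=1)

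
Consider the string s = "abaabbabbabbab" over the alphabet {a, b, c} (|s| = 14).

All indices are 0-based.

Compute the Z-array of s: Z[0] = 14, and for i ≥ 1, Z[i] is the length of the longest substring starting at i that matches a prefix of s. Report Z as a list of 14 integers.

[14, 0, 1, 2, 0, 0, 2, 0, 0, 2, 0, 0, 2, 0]

Z[0]=14
i=1: i≥r, start 0; Z[1]=0
i=2: i≥r, start 0; Z[2]=1 scan→box=[2,3)
i=3: i≥r, start 0; Z[3]=2 scan→box=[3,5)
i=4: min(r-i=1, Z[1]=0)=0; Z[4]=0
i=5: i≥r, start 0; Z[5]=0
i=6: i≥r, start 0; Z[6]=2 scan→box=[6,8)
i=7: min(r-i=1, Z[1]=0)=0; Z[7]=0
i=8: i≥r, start 0; Z[8]=0
i=9: i≥r, start 0; Z[9]=2 scan→box=[9,11)
i=10: min(r-i=1, Z[1]=0)=0; Z[10]=0
i=11: i≥r, start 0; Z[11]=0
i=12: i≥r, start 0; Z[12]=2 scan→box=[12,14)
i=13: min(r-i=1, Z[1]=0)=0; Z[13]=0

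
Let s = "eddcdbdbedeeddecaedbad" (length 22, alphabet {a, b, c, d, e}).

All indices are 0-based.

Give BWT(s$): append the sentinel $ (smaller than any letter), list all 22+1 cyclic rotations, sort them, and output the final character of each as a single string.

dbcdddedaecbdeededa$ebd

rank  rotation                 last
    0  $eddcdbdbedeeddecaedbad  d
    1  ad$eddcdbdbedeeddecaedb  b
    2  aedbad$eddcdbdbedeeddec  c
    3  bad$eddcdbdbedeeddecaed  d
    4  bdbedeeddecaedbad$eddcd  d
    5  bedeeddecaedbad$eddcdbd  d
    6  caedbad$eddcdbdbedeedde  e
    7  cdbdbedeeddecaedbad$edd  d
    8  d$eddcdbdbedeeddecaedba  a
    9  dbad$eddcdbdbedeeddecae  e
   10  dbdbedeeddecaedbad$eddc  c
   11  dbedeeddecaedbad$eddcdb  b
   12  dcdbdbedeeddecaedbad$ed  d
   13  ddcdbdbedeeddecaedbad$e  e
   14  ddecaedbad$eddcdbdbedee  e
   15  decaedbad$eddcdbdbedeed  d
   16  deeddecaedbad$eddcdbdbe  e
   17  ecaedbad$eddcdbdbedeedd  d
   18  edbad$eddcdbdbedeeddeca  a
   19  eddcdbdbedeeddecaedbad$  $
   20  eddecaedbad$eddcdbdbede  e
   21  edeeddecaedbad$eddcdbdb  b
   22  eeddecaedbad$eddcdbdbed  d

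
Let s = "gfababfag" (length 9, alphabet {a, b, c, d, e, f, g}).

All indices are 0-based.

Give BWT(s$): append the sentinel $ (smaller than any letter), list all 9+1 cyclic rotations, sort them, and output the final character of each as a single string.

gfbfaagba$

rank  rotation    last
    0  $gfababfag  g
    1  ababfag$gf  f
    2  abfag$gfab  b
    3  ag$gfababf  f
    4  babfag$gfa  a
    5  bfag$gfaba  a
    6  fababfag$g  g
    7  fag$gfabab  b
    8  g$gfababfa  a
    9  gfababfag$  $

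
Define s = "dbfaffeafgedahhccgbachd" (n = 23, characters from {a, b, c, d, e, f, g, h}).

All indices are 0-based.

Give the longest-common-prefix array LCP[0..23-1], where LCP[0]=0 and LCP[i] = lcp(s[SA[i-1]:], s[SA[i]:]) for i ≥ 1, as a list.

[0, 1, 2, 1, 0, 1, 0, 1, 1, 0, 1, 1, 0, 1, 0, 1, 1, 1, 0, 1, 0, 1, 1]

sorted suffixes:
  #0 SA[0]=19  'achd'
  #1 SA[1]=3  'affeafgedahhccgbachd'
  #2 SA[2]=7  'afgedahhccgbachd'
  #3 SA[3]=12  'ahhccgbachd'
  #4 SA[4]=18  'bachd'
  #5 SA[5]=1  'bfaffeafgedahhccgbachd'
  #6 SA[6]=15  'ccgbachd'
  #7 SA[7]=16  'cgbachd'
  #8 SA[8]=20  'chd'
  #9 SA[9]=22  'd'
  #10 SA[10]=11  'dahhccgbachd'
  #11 SA[11]=0  'dbfaffeafgedahhccgbachd'
  #12 SA[12]=6  'eafgedahhccgbachd'
  #13 SA[13]=10  'edahhccgbachd'
  #14 SA[14]=2  'faffeafgedahhccgbachd'
  #15 SA[15]=5  'feafgedahhccgbachd'
  #16 SA[16]=4  'ffeafgedahhccgbachd'
  #17 SA[17]=8  'fgedahhccgbachd'
  #18 SA[18]=17  'gbachd'
  #19 SA[19]=9  'gedahhccgbachd'
  #20 SA[20]=14  'hccgbachd'
  #21 SA[21]=21  'hd'
  #22 SA[22]=13  'hhccgbachd'

SA = [19, 3, 7, 12, 18, 1, 15, 16, 20, 22, 11, 0, 6, 10, 2, 5, 4, 8, 17, 9, 14, 21, 13]
rank  pair      lcp
   1  s[19:],s[3:]  1  'a'
   2  s[3:],s[7:]  2  'af'
   3  s[7:],s[12:]  1  'a'
   4  s[12:],s[18:]  0  ''
   5  s[18:],s[1:]  1  'b'
   6  s[1:],s[15:]  0  ''
   7  s[15:],s[16:]  1  'c'
   8  s[16:],s[20:]  1  'c'
   9  s[20:],s[22:]  0  ''
  10  s[22:],s[11:]  1  'd'
  11  s[11:],s[0:]  1  'd'
  12  s[0:],s[6:]  0  ''
  13  s[6:],s[10:]  1  'e'
  14  s[10:],s[2:]  0  ''
  15  s[2:],s[5:]  1  'f'
  16  s[5:],s[4:]  1  'f'
  17  s[4:],s[8:]  1  'f'
  18  s[8:],s[17:]  0  ''
  19  s[17:],s[9:]  1  'g'
  20  s[9:],s[14:]  0  ''
  21  s[14:],s[21:]  1  'h'
  22  s[21:],s[13:]  1  'h'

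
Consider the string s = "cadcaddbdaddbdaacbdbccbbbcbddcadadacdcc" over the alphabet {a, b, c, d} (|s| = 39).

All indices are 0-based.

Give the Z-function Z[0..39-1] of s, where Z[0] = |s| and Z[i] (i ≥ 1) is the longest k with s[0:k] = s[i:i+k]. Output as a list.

[39, 0, 0, 3, 0, 0, 0, 0, 0, 0, 0, 0, 0, 0, 0, 0, 1, 0, 0, 0, 1, 1, 0, 0, 0, 1, 0, 0, 0, 3, 0, 0, 0, 0, 0, 1, 0, 1, 1]

Z[0]=39
i=1: fresh scan; Z[1]=0
i=2: fresh scan; Z[2]=0
i=3: fresh scan; Z[3]=3 extend→box=[3,6)
i=4: min(r-i=2, Z[1]=0)=0; Z[4]=0
i=5: min(r-i=1, Z[2]=0)=0; Z[5]=0
i=6: fresh scan; Z[6]=0
i=7: fresh scan; Z[7]=0
i=8: fresh scan; Z[8]=0
i=9: fresh scan; Z[9]=0
i=10: fresh scan; Z[10]=0
i=11: fresh scan; Z[11]=0
i=12: fresh scan; Z[12]=0
i=13: fresh scan; Z[13]=0
i=14: fresh scan; Z[14]=0
i=15: fresh scan; Z[15]=0
i=16: fresh scan; Z[16]=1 extend→box=[16,17)
i=17: fresh scan; Z[17]=0
i=18: fresh scan; Z[18]=0
i=19: fresh scan; Z[19]=0
i=20: fresh scan; Z[20]=1 extend→box=[20,21)
i=21: fresh scan; Z[21]=1 extend→box=[21,22)
i=22: fresh scan; Z[22]=0
i=23: fresh scan; Z[23]=0
i=24: fresh scan; Z[24]=0
i=25: fresh scan; Z[25]=1 extend→box=[25,26)
i=26: fresh scan; Z[26]=0
i=27: fresh scan; Z[27]=0
i=28: fresh scan; Z[28]=0
i=29: fresh scan; Z[29]=3 extend→box=[29,32)
i=30: min(r-i=2, Z[1]=0)=0; Z[30]=0
i=31: min(r-i=1, Z[2]=0)=0; Z[31]=0
i=32: fresh scan; Z[32]=0
i=33: fresh scan; Z[33]=0
i=34: fresh scan; Z[34]=0
i=35: fresh scan; Z[35]=1 extend→box=[35,36)
i=36: fresh scan; Z[36]=0
i=37: fresh scan; Z[37]=1 extend→box=[37,38)
i=38: fresh scan; Z[38]=1 extend→box=[38,39)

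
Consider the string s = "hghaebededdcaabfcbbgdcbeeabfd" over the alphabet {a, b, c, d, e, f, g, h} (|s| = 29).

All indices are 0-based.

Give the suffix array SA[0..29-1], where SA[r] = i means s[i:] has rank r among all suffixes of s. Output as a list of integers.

[12, 13, 25, 3, 17, 5, 22, 14, 26, 18, 11, 16, 21, 28, 10, 20, 9, 7, 24, 4, 8, 6, 23, 15, 27, 19, 1, 2, 0]

sorted suffixes:
  #0 SA[0]=12  'aabfcbbgdcbeeabfd'
  #1 SA[1]=13  'abfcbbgdcbeeabfd'
  #2 SA[2]=25  'abfd'
  #3 SA[3]=3  'aebededdcaabfcbbgdcbeeabfd'
  #4 SA[4]=17  'bbgdcbeeabfd'
  #5 SA[5]=5  'bededdcaabfcbbgdcbeeabfd'
  #6 SA[6]=22  'beeabfd'
  #7 SA[7]=14  'bfcbbgdcbeeabfd'
  #8 SA[8]=26  'bfd'
  #9 SA[9]=18  'bgdcbeeabfd'
  #10 SA[10]=11  'caabfcbbgdcbeeabfd'
  #11 SA[11]=16  'cbbgdcbeeabfd'
  #12 SA[12]=21  'cbeeabfd'
  #13 SA[13]=28  'd'
  #14 SA[14]=10  'dcaabfcbbgdcbeeabfd'
  #15 SA[15]=20  'dcbeeabfd'
  #16 SA[16]=9  'ddcaabfcbbgdcbeeabfd'
  #17 SA[17]=7  'deddcaabfcbbgdcbeeabfd'
  #18 SA[18]=24  'eabfd'
  #19 SA[19]=4  'ebededdcaabfcbbgdcbeeabfd'
  #20 SA[20]=8  'eddcaabfcbbgdcbeeabfd'
  #21 SA[21]=6  'ededdcaabfcbbgdcbeeabfd'
  #22 SA[22]=23  'eeabfd'
  #23 SA[23]=15  'fcbbgdcbeeabfd'
  #24 SA[24]=27  'fd'
  #25 SA[25]=19  'gdcbeeabfd'
  #26 SA[26]=1  'ghaebededdcaabfcbbgdcbeeabfd'
  #27 SA[27]=2  'haebededdcaabfcbbgdcbeeabfd'
  #28 SA[28]=0  'hghaebededdcaabfcbbgdcbeeabfd'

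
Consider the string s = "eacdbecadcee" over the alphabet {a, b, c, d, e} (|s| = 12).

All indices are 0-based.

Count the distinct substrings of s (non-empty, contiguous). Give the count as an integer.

rank→(start, suffix):
  0 → (1, 'acdbecadcee')
  1 → (7, 'adcee')
  2 → (4, 'becadcee')
  3 → (6, 'cadcee')
  4 → (2, 'cdbecadcee')
  5 → (9, 'cee')
  6 → (3, 'dbecadcee')
  7 → (8, 'dcee')
  8 → (11, 'e')
  9 → (0, 'eacdbecadcee')
  10 → (5, 'ecadcee')
  11 → (10, 'ee')

SA = [1, 7, 4, 6, 2, 9, 3, 8, 11, 0, 5, 10]
rank  pair      lcp
   1  s[1:],s[7:]  1  'a'
   2  s[7:],s[4:]  0  ''
   3  s[4:],s[6:]  0  ''
   4  s[6:],s[2:]  1  'c'
   5  s[2:],s[9:]  1  'c'
   6  s[9:],s[3:]  0  ''
   7  s[3:],s[8:]  1  'd'
   8  s[8:],s[11:]  0  ''
   9  s[11:],s[0:]  1  'e'
  10  s[0:],s[5:]  1  'e'
  11  s[5:],s[10:]  1  'e'

n(n+1)/2 = 12·13/2 = 78
Σ LCP = 0 + 1 + 0 + 0 + 1 + 1 + 0 + 1 + 0 + 1 + 1 + 1 = 7
distinct = 78 − 7 = 71

71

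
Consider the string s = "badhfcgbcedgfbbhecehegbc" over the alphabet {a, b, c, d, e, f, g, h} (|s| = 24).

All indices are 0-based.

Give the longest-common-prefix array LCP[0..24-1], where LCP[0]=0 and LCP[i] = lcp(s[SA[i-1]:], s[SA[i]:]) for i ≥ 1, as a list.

rank | idx | suffix
   0 |   1 | adhfcgbcedgfbbhecehegbc
   1 |   0 | badhfcgbcedgfbbhecehegbc
   2 |  13 | bbhecehegbc
   3 |  22 | bc
   4 |   7 | bcedgfbbhecehegbc
   5 |  14 | bhecehegbc
   6 |  23 | c
   7 |   8 | cedgfbbhecehegbc
   8 |  17 | cehegbc
   9 |   5 | cgbcedgfbbhecehegbc
  10 |  10 | dgfbbhecehegbc
  11 |   2 | dhfcgbcedgfbbhecehegbc
  12 |  16 | ecehegbc
  13 |   9 | edgfbbhecehegbc
  14 |  20 | egbc
  15 |  18 | ehegbc
  16 |  12 | fbbhecehegbc
  17 |   4 | fcgbcedgfbbhecehegbc
  18 |  21 | gbc
  19 |   6 | gbcedgfbbhecehegbc
  20 |  11 | gfbbhecehegbc
  21 |  15 | hecehegbc
  22 |  19 | hegbc
  23 |   3 | hfcgbcedgfbbhecehegbc

SA = [1, 0, 13, 22, 7, 14, 23, 8, 17, 5, 10, 2, 16, 9, 20, 18, 12, 4, 21, 6, 11, 15, 19, 3]
rank  pair      lcp
   1  s[1:],s[0:]  0  ''
   2  s[0:],s[13:]  1  'b'
   3  s[13:],s[22:]  1  'b'
   4  s[22:],s[7:]  2  'bc'
   5  s[7:],s[14:]  1  'b'
   6  s[14:],s[23:]  0  ''
   7  s[23:],s[8:]  1  'c'
   8  s[8:],s[17:]  2  'ce'
   9  s[17:],s[5:]  1  'c'
  10  s[5:],s[10:]  0  ''
  11  s[10:],s[2:]  1  'd'
  12  s[2:],s[16:]  0  ''
  13  s[16:],s[9:]  1  'e'
  14  s[9:],s[20:]  1  'e'
  15  s[20:],s[18:]  1  'e'
  16  s[18:],s[12:]  0  ''
  17  s[12:],s[4:]  1  'f'
  18  s[4:],s[21:]  0  ''
  19  s[21:],s[6:]  3  'gbc'
  20  s[6:],s[11:]  1  'g'
  21  s[11:],s[15:]  0  ''
  22  s[15:],s[19:]  2  'he'
  23  s[19:],s[3:]  1  'h'

[0, 0, 1, 1, 2, 1, 0, 1, 2, 1, 0, 1, 0, 1, 1, 1, 0, 1, 0, 3, 1, 0, 2, 1]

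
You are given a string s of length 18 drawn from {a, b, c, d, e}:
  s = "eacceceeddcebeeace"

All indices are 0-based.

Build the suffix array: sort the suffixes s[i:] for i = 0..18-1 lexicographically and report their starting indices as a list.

rank | idx | suffix
   0 |   1 | acceceeddcebeeace
   1 |  15 | ace
   2 |  12 | beeace
   3 |   2 | cceceeddcebeeace
   4 |  16 | ce
   5 |  10 | cebeeace
   6 |   3 | ceceeddcebeeace
   7 |   5 | ceeddcebeeace
   8 |   9 | dcebeeace
   9 |   8 | ddcebeeace
  10 |  17 | e
  11 |   0 | eacceceeddcebeeace
  12 |  14 | eace
  13 |  11 | ebeeace
  14 |   4 | eceeddcebeeace
  15 |   7 | eddcebeeace
  16 |  13 | eeace
  17 |   6 | eeddcebeeace

[1, 15, 12, 2, 16, 10, 3, 5, 9, 8, 17, 0, 14, 11, 4, 7, 13, 6]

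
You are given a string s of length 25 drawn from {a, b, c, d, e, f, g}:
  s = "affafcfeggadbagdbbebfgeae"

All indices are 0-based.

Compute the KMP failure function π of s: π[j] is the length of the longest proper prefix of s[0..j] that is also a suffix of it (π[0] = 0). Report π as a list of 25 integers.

[0, 0, 0, 1, 2, 0, 0, 0, 0, 0, 1, 0, 0, 1, 0, 0, 0, 0, 0, 0, 0, 0, 0, 1, 0]

π[0] = 0
j=1 s[j]='f': π[1]=0 (border '')
j=2 s[j]='f': π[2]=0 (border '')
j=3 s[j]='a': π[3]=1 (border 'a')
j=4 s[j]='f': π[4]=2 (border 'af')
j=5 s[j]='c': k: 2→0; π[5]=0 (border '')
j=6 s[j]='f': π[6]=0 (border '')
j=7 s[j]='e': π[7]=0 (border '')
j=8 s[j]='g': π[8]=0 (border '')
j=9 s[j]='g': π[9]=0 (border '')
j=10 s[j]='a': π[10]=1 (border 'a')
j=11 s[j]='d': k: 1→0; π[11]=0 (border '')
j=12 s[j]='b': π[12]=0 (border '')
j=13 s[j]='a': π[13]=1 (border 'a')
j=14 s[j]='g': k: 1→0; π[14]=0 (border '')
j=15 s[j]='d': π[15]=0 (border '')
j=16 s[j]='b': π[16]=0 (border '')
j=17 s[j]='b': π[17]=0 (border '')
j=18 s[j]='e': π[18]=0 (border '')
j=19 s[j]='b': π[19]=0 (border '')
j=20 s[j]='f': π[20]=0 (border '')
j=21 s[j]='g': π[21]=0 (border '')
j=22 s[j]='e': π[22]=0 (border '')
j=23 s[j]='a': π[23]=1 (border 'a')
j=24 s[j]='e': k: 1→0; π[24]=0 (border '')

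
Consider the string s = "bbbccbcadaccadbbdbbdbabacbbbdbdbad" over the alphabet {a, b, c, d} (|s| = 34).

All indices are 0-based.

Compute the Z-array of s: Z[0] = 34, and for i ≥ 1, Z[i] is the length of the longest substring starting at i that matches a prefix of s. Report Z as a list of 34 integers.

Z[0]=34
i=1: i≥r, start 0; Z[1]=2 extend→box=[1,3)
i=2: min(r-i=1, Z[1]=2)=1; Z[2]=1
i=3: i≥r, start 0; Z[3]=0
i=4: i≥r, start 0; Z[4]=0
i=5: i≥r, start 0; Z[5]=1 extend→box=[5,6)
i=6: i≥r, start 0; Z[6]=0
i=7: i≥r, start 0; Z[7]=0
i=8: i≥r, start 0; Z[8]=0
i=9: i≥r, start 0; Z[9]=0
i=10: i≥r, start 0; Z[10]=0
i=11: i≥r, start 0; Z[11]=0
i=12: i≥r, start 0; Z[12]=0
i=13: i≥r, start 0; Z[13]=0
i=14: i≥r, start 0; Z[14]=2 extend→box=[14,16)
i=15: min(r-i=1, Z[1]=2)=1; Z[15]=1
i=16: i≥r, start 0; Z[16]=0
i=17: i≥r, start 0; Z[17]=2 extend→box=[17,19)
i=18: min(r-i=1, Z[1]=2)=1; Z[18]=1
i=19: i≥r, start 0; Z[19]=0
i=20: i≥r, start 0; Z[20]=1 extend→box=[20,21)
i=21: i≥r, start 0; Z[21]=0
i=22: i≥r, start 0; Z[22]=1 extend→box=[22,23)
i=23: i≥r, start 0; Z[23]=0
i=24: i≥r, start 0; Z[24]=0
i=25: i≥r, start 0; Z[25]=3 extend→box=[25,28)
i=26: min(r-i=2, Z[1]=2)=2; Z[26]=2
i=27: min(r-i=1, Z[2]=1)=1; Z[27]=1
i=28: i≥r, start 0; Z[28]=0
i=29: i≥r, start 0; Z[29]=1 extend→box=[29,30)
i=30: i≥r, start 0; Z[30]=0
i=31: i≥r, start 0; Z[31]=1 extend→box=[31,32)
i=32: i≥r, start 0; Z[32]=0
i=33: i≥r, start 0; Z[33]=0

[34, 2, 1, 0, 0, 1, 0, 0, 0, 0, 0, 0, 0, 0, 2, 1, 0, 2, 1, 0, 1, 0, 1, 0, 0, 3, 2, 1, 0, 1, 0, 1, 0, 0]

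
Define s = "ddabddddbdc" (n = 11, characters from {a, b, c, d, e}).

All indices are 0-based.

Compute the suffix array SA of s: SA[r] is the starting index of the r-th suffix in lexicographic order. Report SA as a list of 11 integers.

sorted suffixes:
  #0 SA[0]=2  'abddddbdc'
  #1 SA[1]=8  'bdc'
  #2 SA[2]=3  'bddddbdc'
  #3 SA[3]=10  'c'
  #4 SA[4]=1  'dabddddbdc'
  #5 SA[5]=7  'dbdc'
  #6 SA[6]=9  'dc'
  #7 SA[7]=0  'ddabddddbdc'
  #8 SA[8]=6  'ddbdc'
  #9 SA[9]=5  'dddbdc'
  #10 SA[10]=4  'ddddbdc'

[2, 8, 3, 10, 1, 7, 9, 0, 6, 5, 4]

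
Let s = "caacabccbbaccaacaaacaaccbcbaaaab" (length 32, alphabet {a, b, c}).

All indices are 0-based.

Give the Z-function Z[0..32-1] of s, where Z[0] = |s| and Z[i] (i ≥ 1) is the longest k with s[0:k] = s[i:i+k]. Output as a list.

[32, 0, 0, 2, 0, 0, 1, 1, 0, 0, 0, 1, 5, 0, 0, 3, 0, 0, 0, 4, 0, 0, 1, 1, 0, 1, 0, 0, 0, 0, 0, 0]

Z[0]=32
i=1: outside box; Z[1]=0
i=2: outside box; Z[2]=0
i=3: outside box; Z[3]=2 grow→box=[3,5)
i=4: min(r-i=1, Z[1]=0)=0; Z[4]=0
i=5: outside box; Z[5]=0
i=6: outside box; Z[6]=1 grow→box=[6,7)
i=7: outside box; Z[7]=1 grow→box=[7,8)
i=8: outside box; Z[8]=0
i=9: outside box; Z[9]=0
i=10: outside box; Z[10]=0
i=11: outside box; Z[11]=1 grow→box=[11,12)
i=12: outside box; Z[12]=5 grow→box=[12,17)
i=13: min(r-i=4, Z[1]=0)=0; Z[13]=0
i=14: min(r-i=3, Z[2]=0)=0; Z[14]=0
i=15: min(r-i=2, Z[3]=2)=2; Z[15]=3 grow→box=[15,18)
i=16: min(r-i=2, Z[1]=0)=0; Z[16]=0
i=17: min(r-i=1, Z[2]=0)=0; Z[17]=0
i=18: outside box; Z[18]=0
i=19: outside box; Z[19]=4 grow→box=[19,23)
i=20: min(r-i=3, Z[1]=0)=0; Z[20]=0
i=21: min(r-i=2, Z[2]=0)=0; Z[21]=0
i=22: min(r-i=1, Z[3]=2)=1; Z[22]=1
i=23: outside box; Z[23]=1 grow→box=[23,24)
i=24: outside box; Z[24]=0
i=25: outside box; Z[25]=1 grow→box=[25,26)
i=26: outside box; Z[26]=0
i=27: outside box; Z[27]=0
i=28: outside box; Z[28]=0
i=29: outside box; Z[29]=0
i=30: outside box; Z[30]=0
i=31: outside box; Z[31]=0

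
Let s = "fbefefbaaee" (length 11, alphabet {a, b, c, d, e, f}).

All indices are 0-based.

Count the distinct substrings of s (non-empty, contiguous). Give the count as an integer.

rank→(start, suffix):
  0 → (7, 'aaee')
  1 → (8, 'aee')
  2 → (6, 'baaee')
  3 → (1, 'befefbaaee')
  4 → (10, 'e')
  5 → (9, 'ee')
  6 → (4, 'efbaaee')
  7 → (2, 'efefbaaee')
  8 → (5, 'fbaaee')
  9 → (0, 'fbefefbaaee')
  10 → (3, 'fefbaaee')

SA = [7, 8, 6, 1, 10, 9, 4, 2, 5, 0, 3]
rank  pair      lcp
   1  s[7:],s[8:]  1  'a'
   2  s[8:],s[6:]  0  ''
   3  s[6:],s[1:]  1  'b'
   4  s[1:],s[10:]  0  ''
   5  s[10:],s[9:]  1  'e'
   6  s[9:],s[4:]  1  'e'
   7  s[4:],s[2:]  2  'ef'
   8  s[2:],s[5:]  0  ''
   9  s[5:],s[0:]  2  'fb'
  10  s[0:],s[3:]  1  'f'

n(n+1)/2 = 11·12/2 = 66
Σ LCP = 0 + 1 + 0 + 1 + 0 + 1 + 1 + 2 + 0 + 2 + 1 = 9
distinct = 66 − 9 = 57

57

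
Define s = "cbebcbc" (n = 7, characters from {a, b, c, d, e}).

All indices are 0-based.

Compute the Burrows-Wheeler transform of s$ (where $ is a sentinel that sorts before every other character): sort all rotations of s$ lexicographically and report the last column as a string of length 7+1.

rank  rotation  last
    0  $cbebcbc  c
    1  bc$cbebc  c
    2  bcbc$cbe  e
    3  bebcbc$c  c
    4  c$cbebcb  b
    5  cbc$cbeb  b
    6  cbebcbc$  $
    7  ebcbc$cb  b

ccecbb$b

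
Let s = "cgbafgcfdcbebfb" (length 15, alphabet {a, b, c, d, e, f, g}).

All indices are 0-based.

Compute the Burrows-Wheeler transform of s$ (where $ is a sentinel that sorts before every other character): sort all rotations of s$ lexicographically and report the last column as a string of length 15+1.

bbfgcedg$fbbcacf

rank  rotation          last
    0  $cgbafgcfdcbebfb  b
    1  afgcfdcbebfb$cgb  b
    2  b$cgbafgcfdcbebf  f
    3  bafgcfdcbebfb$cg  g
    4  bebfb$cgbafgcfdc  c
    5  bfb$cgbafgcfdcbe  e
    6  cbebfb$cgbafgcfd  d
    7  cfdcbebfb$cgbafg  g
    8  cgbafgcfdcbebfb$  $
    9  dcbebfb$cgbafgcf  f
   10  ebfb$cgbafgcfdcb  b
   11  fb$cgbafgcfdcbeb  b
   12  fdcbebfb$cgbafgc  c
   13  fgcfdcbebfb$cgba  a
   14  gbafgcfdcbebfb$c  c
   15  gcfdcbebfb$cgbaf  f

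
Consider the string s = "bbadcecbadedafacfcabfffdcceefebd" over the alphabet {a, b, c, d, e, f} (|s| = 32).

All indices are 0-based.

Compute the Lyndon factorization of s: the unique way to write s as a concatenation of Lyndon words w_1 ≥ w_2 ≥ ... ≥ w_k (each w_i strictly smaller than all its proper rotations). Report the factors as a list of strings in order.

["b", "b", "adcecbadedaf", "acfc", "abfffdcceefebd"]

emit factor 1: 'b' (i=0, period=1)
emit factor 2: 'b' (i=1, period=1)
emit factor 3: 'adcecbadedaf' (i=2, period=12)
emit factor 4: 'acfc' (i=14, period=4)
emit factor 5: 'abfffdcceefebd' (i=18, period=14)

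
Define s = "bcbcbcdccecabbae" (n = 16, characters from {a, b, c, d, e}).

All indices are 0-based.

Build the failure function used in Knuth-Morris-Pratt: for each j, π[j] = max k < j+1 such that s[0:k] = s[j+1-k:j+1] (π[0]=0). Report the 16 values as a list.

π[0] = 0
j=1 s[j]='c': π[1]=0 (border '')
j=2 s[j]='b': π[2]=1 (border 'b')
j=3 s[j]='c': π[3]=2 (border 'bc')
j=4 s[j]='b': π[4]=3 (border 'bcb')
j=5 s[j]='c': π[5]=4 (border 'bcbc')
j=6 s[j]='d': k: 4→2→0; π[6]=0 (border '')
j=7 s[j]='c': π[7]=0 (border '')
j=8 s[j]='c': π[8]=0 (border '')
j=9 s[j]='e': π[9]=0 (border '')
j=10 s[j]='c': π[10]=0 (border '')
j=11 s[j]='a': π[11]=0 (border '')
j=12 s[j]='b': π[12]=1 (border 'b')
j=13 s[j]='b': k: 1→0; π[13]=1 (border 'b')
j=14 s[j]='a': k: 1→0; π[14]=0 (border '')
j=15 s[j]='e': π[15]=0 (border '')

[0, 0, 1, 2, 3, 4, 0, 0, 0, 0, 0, 0, 1, 1, 0, 0]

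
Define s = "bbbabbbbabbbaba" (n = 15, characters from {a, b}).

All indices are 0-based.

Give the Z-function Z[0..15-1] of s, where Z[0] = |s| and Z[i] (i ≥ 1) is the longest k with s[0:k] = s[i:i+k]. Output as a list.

Z[0]=15
i=1: i≥r, start 0; Z[1]=2 scan→box=[1,3)
i=2: min(r-i=1, Z[1]=2)=1; Z[2]=1
i=3: i≥r, start 0; Z[3]=0
i=4: i≥r, start 0; Z[4]=3 scan→box=[4,7)
i=5: min(r-i=2, Z[1]=2)=2; Z[5]=7 scan→box=[5,12)
i=6: min(r-i=6, Z[1]=2)=2; Z[6]=2
i=7: min(r-i=5, Z[2]=1)=1; Z[7]=1
i=8: min(r-i=4, Z[3]=0)=0; Z[8]=0
i=9: min(r-i=3, Z[4]=3)=3; Z[9]=5 scan→box=[9,14)
i=10: min(r-i=4, Z[1]=2)=2; Z[10]=2
i=11: min(r-i=3, Z[2]=1)=1; Z[11]=1
i=12: min(r-i=2, Z[3]=0)=0; Z[12]=0
i=13: min(r-i=1, Z[4]=3)=1; Z[13]=1
i=14: i≥r, start 0; Z[14]=0

[15, 2, 1, 0, 3, 7, 2, 1, 0, 5, 2, 1, 0, 1, 0]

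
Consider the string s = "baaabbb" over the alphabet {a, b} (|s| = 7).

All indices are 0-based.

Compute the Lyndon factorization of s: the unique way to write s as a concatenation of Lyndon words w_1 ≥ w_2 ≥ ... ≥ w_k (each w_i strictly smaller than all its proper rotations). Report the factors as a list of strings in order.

["b", "aaabbb"]

emit factor 1: 'b' (i=0, period=1)
emit factor 2: 'aaabbb' (i=1, period=6)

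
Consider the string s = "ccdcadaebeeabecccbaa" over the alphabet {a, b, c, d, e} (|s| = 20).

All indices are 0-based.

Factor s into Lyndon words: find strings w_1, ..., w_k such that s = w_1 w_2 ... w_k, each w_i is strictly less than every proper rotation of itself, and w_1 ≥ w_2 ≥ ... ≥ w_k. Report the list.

emit factor 1: 'ccd' (i=0, period=3)
emit factor 2: 'c' (i=3, period=1)
emit factor 3: 'adaebee' (i=4, period=7)
emit factor 4: 'abecccb' (i=11, period=7)
emit factor 5: 'a' (i=18, period=1)
emit factor 6: 'a' (i=19, period=1)

["ccd", "c", "adaebee", "abecccb", "a", "a"]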